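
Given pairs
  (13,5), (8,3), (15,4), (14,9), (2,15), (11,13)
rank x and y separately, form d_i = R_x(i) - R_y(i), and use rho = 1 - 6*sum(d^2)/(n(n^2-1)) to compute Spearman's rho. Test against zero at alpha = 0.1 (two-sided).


Step 1: Rank x and y separately (midranks; no ties here).
rank(x): 13->4, 8->2, 15->6, 14->5, 2->1, 11->3
rank(y): 5->3, 3->1, 4->2, 9->4, 15->6, 13->5
Step 2: d_i = R_x(i) - R_y(i); compute d_i^2.
  (4-3)^2=1, (2-1)^2=1, (6-2)^2=16, (5-4)^2=1, (1-6)^2=25, (3-5)^2=4
sum(d^2) = 48.
Step 3: rho = 1 - 6*48 / (6*(6^2 - 1)) = 1 - 288/210 = -0.371429.
Step 4: Under H0, t = rho * sqrt((n-2)/(1-rho^2)) = -0.8001 ~ t(4).
Step 5: Two-sided p-value from the t-distribution with 4 df = 0.468478.
Step 6: alpha = 0.1. fail to reject H0.

rho = -0.3714, p = 0.468478, fail to reject H0 at alpha = 0.1.


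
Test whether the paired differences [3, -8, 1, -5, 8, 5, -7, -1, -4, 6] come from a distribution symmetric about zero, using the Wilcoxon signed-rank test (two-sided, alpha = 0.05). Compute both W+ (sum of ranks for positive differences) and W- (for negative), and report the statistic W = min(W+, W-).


Step 1: Drop any zero differences (none here) and take |d_i|.
|d| = [3, 8, 1, 5, 8, 5, 7, 1, 4, 6]
Step 2: Midrank |d_i| (ties get averaged ranks).
ranks: |3|->3, |8|->9.5, |1|->1.5, |5|->5.5, |8|->9.5, |5|->5.5, |7|->8, |1|->1.5, |4|->4, |6|->7
Step 3: Attach original signs; sum ranks with positive sign and with negative sign.
W+ = 3 + 1.5 + 9.5 + 5.5 + 7 = 26.5
W- = 9.5 + 5.5 + 8 + 1.5 + 4 = 28.5
(Check: W+ + W- = 55 should equal n(n+1)/2 = 55.)
Step 4: Test statistic W = min(W+, W-) = 26.5.
Step 5: Ties in |d|, so use the tie-corrected normal approximation.
        E[W] = n(n+1)/4 = 10*11/4 = 27.5.
        Tie groups: |d|=1 (t=2), |d|=5 (t=2), |d|=8 (t=2); sum(t^3 - t) = 18.
        Var[W] = n(n+1)(2n+1)/24 - sum(t^3-t)/48 = 2310/24 - 18/48 = 95.875.
        z = (W - E[W]) / sqrt(Var[W]) = (26.5 - 27.5) / 9.7916 = -0.1021.
        Two-sided p = 2*Phi(z) = 0.918655.
Step 6: alpha = 0.05. fail to reject H0.

W+ = 26.5, W- = 28.5, W = min = 26.5, p = 0.918655, fail to reject H0.


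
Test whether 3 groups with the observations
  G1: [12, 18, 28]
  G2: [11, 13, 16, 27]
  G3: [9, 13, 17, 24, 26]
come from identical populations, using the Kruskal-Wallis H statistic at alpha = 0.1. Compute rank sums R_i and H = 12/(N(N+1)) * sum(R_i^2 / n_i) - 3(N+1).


Step 1: Combine all N = 12 observations and assign midranks.
sorted (value, group, rank): (9,G3,1), (11,G2,2), (12,G1,3), (13,G2,4.5), (13,G3,4.5), (16,G2,6), (17,G3,7), (18,G1,8), (24,G3,9), (26,G3,10), (27,G2,11), (28,G1,12)
Step 2: Sum ranks within each group.
R_1 = 23 (n_1 = 3)
R_2 = 23.5 (n_2 = 4)
R_3 = 31.5 (n_3 = 5)
Step 3: H = 12/(N(N+1)) * sum(R_i^2/n_i) - 3(N+1)
     = 12/(12*13) * (23^2/3 + 23.5^2/4 + 31.5^2/5) - 3*13
     = 0.076923 * 512.846 - 39
     = 0.449679.
Step 4: Ties present; correction factor C = 1 - 6/(12^3 - 12) = 0.996503. Corrected H = 0.449679 / 0.996503 = 0.451257.
Step 5: Under H0, H ~ chi^2(2); p-value = 0.798014.
Step 6: alpha = 0.1. fail to reject H0.

H = 0.4513, df = 2, p = 0.798014, fail to reject H0.


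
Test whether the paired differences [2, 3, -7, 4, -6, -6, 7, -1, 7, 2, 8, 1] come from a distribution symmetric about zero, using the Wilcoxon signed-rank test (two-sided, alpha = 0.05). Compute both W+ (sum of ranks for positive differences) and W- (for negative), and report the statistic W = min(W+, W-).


Step 1: Drop any zero differences (none here) and take |d_i|.
|d| = [2, 3, 7, 4, 6, 6, 7, 1, 7, 2, 8, 1]
Step 2: Midrank |d_i| (ties get averaged ranks).
ranks: |2|->3.5, |3|->5, |7|->10, |4|->6, |6|->7.5, |6|->7.5, |7|->10, |1|->1.5, |7|->10, |2|->3.5, |8|->12, |1|->1.5
Step 3: Attach original signs; sum ranks with positive sign and with negative sign.
W+ = 3.5 + 5 + 6 + 10 + 10 + 3.5 + 12 + 1.5 = 51.5
W- = 10 + 7.5 + 7.5 + 1.5 = 26.5
(Check: W+ + W- = 78 should equal n(n+1)/2 = 78.)
Step 4: Test statistic W = min(W+, W-) = 26.5.
Step 5: Ties in |d|, so use the tie-corrected normal approximation.
        E[W] = n(n+1)/4 = 12*13/4 = 39.
        Tie groups: |d|=1 (t=2), |d|=2 (t=2), |d|=6 (t=2), |d|=7 (t=3); sum(t^3 - t) = 42.
        Var[W] = n(n+1)(2n+1)/24 - sum(t^3-t)/48 = 3900/24 - 42/48 = 161.625.
        z = (W - E[W]) / sqrt(Var[W]) = (26.5 - 39) / 12.7132 = -0.9832.
        Two-sided p = 2*Phi(z) = 0.325494.
Step 6: alpha = 0.05. fail to reject H0.

W+ = 51.5, W- = 26.5, W = min = 26.5, p = 0.325494, fail to reject H0.


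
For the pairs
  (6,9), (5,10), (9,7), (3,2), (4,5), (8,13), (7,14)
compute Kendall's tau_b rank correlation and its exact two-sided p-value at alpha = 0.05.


Step 1: Enumerate the 21 unordered pairs (i,j) with i<j and classify each by sign(x_j-x_i) * sign(y_j-y_i).
  (1,2):dx=-1,dy=+1->D; (1,3):dx=+3,dy=-2->D; (1,4):dx=-3,dy=-7->C; (1,5):dx=-2,dy=-4->C
  (1,6):dx=+2,dy=+4->C; (1,7):dx=+1,dy=+5->C; (2,3):dx=+4,dy=-3->D; (2,4):dx=-2,dy=-8->C
  (2,5):dx=-1,dy=-5->C; (2,6):dx=+3,dy=+3->C; (2,7):dx=+2,dy=+4->C; (3,4):dx=-6,dy=-5->C
  (3,5):dx=-5,dy=-2->C; (3,6):dx=-1,dy=+6->D; (3,7):dx=-2,dy=+7->D; (4,5):dx=+1,dy=+3->C
  (4,6):dx=+5,dy=+11->C; (4,7):dx=+4,dy=+12->C; (5,6):dx=+4,dy=+8->C; (5,7):dx=+3,dy=+9->C
  (6,7):dx=-1,dy=+1->D
Step 2: C = 15, D = 6, total pairs = 21.
Step 3: tau = (C - D)/(n(n-1)/2) = (15 - 6)/21 = 0.428571.
Step 4: Exact two-sided p-value (enumerate n! = 5040 permutations of y under H0): p = 0.238889.
Step 5: alpha = 0.05. fail to reject H0.

tau_b = 0.4286 (C=15, D=6), p = 0.238889, fail to reject H0.


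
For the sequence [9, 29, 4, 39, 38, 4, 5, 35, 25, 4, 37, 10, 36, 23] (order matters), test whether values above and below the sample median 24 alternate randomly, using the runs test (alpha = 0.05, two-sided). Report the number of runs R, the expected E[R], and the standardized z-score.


Step 1: Compute median = 24; label A = above, B = below.
Labels in order: BABAABBAABABAB  (n_A = 7, n_B = 7)
Step 2: Count runs R = 11.
Step 3: Under H0 (random ordering), E[R] = 2*n_A*n_B/(n_A+n_B) + 1 = 2*7*7/14 + 1 = 8.0000.
        Var[R] = 2*n_A*n_B*(2*n_A*n_B - n_A - n_B) / ((n_A+n_B)^2 * (n_A+n_B-1)) = 8232/2548 = 3.2308.
        SD[R] = 1.7974.
Step 4: Continuity-corrected z = (R - 0.5 - E[R]) / SD[R] = (11 - 0.5 - 8.0000) / 1.7974 = 1.3909.
Step 5: Two-sided p-value via normal approximation = 2*(1 - Phi(|z|)) = 0.164264.
Step 6: alpha = 0.05. fail to reject H0.

R = 11, z = 1.3909, p = 0.164264, fail to reject H0.


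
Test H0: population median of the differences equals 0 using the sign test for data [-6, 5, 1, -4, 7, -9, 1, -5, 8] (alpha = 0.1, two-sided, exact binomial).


Step 1: Discard zero differences. Original n = 9; n_eff = number of nonzero differences = 9.
Nonzero differences (with sign): -6, +5, +1, -4, +7, -9, +1, -5, +8
Step 2: Count signs: positive = 5, negative = 4.
Step 3: Under H0: P(positive) = 0.5, so the number of positives S ~ Bin(9, 0.5).
Step 4: Two-sided exact p-value = sum of Bin(9,0.5) probabilities at or below the observed probability = 1.000000.
Step 5: alpha = 0.1. fail to reject H0.

n_eff = 9, pos = 5, neg = 4, p = 1.000000, fail to reject H0.


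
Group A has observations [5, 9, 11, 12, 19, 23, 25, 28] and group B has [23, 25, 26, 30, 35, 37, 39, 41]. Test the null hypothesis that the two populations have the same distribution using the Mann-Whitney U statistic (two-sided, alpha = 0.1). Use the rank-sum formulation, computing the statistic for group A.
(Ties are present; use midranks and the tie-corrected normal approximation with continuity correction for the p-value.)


Step 1: Combine and sort all 16 observations; assign midranks.
sorted (value, group): (5,X), (9,X), (11,X), (12,X), (19,X), (23,X), (23,Y), (25,X), (25,Y), (26,Y), (28,X), (30,Y), (35,Y), (37,Y), (39,Y), (41,Y)
ranks: 5->1, 9->2, 11->3, 12->4, 19->5, 23->6.5, 23->6.5, 25->8.5, 25->8.5, 26->10, 28->11, 30->12, 35->13, 37->14, 39->15, 41->16
Step 2: Rank sum for X: R1 = 1 + 2 + 3 + 4 + 5 + 6.5 + 8.5 + 11 = 41.
Step 3: U_X = R1 - n1(n1+1)/2 = 41 - 8*9/2 = 41 - 36 = 5.
       U_Y = n1*n2 - U_X = 64 - 5 = 59.
Step 4: Ties are present, so use the tie-corrected normal approximation (with continuity correction) for the p-value.
Step 5: p-value = 0.005317; compare to alpha = 0.1. reject H0.

U_X = 5, p = 0.005317, reject H0 at alpha = 0.1.


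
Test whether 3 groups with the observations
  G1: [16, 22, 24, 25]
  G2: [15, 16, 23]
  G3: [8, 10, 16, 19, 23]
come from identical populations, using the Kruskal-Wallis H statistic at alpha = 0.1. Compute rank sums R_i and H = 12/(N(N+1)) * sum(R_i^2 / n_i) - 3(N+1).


Step 1: Combine all N = 12 observations and assign midranks.
sorted (value, group, rank): (8,G3,1), (10,G3,2), (15,G2,3), (16,G1,5), (16,G2,5), (16,G3,5), (19,G3,7), (22,G1,8), (23,G2,9.5), (23,G3,9.5), (24,G1,11), (25,G1,12)
Step 2: Sum ranks within each group.
R_1 = 36 (n_1 = 4)
R_2 = 17.5 (n_2 = 3)
R_3 = 24.5 (n_3 = 5)
Step 3: H = 12/(N(N+1)) * sum(R_i^2/n_i) - 3(N+1)
     = 12/(12*13) * (36^2/4 + 17.5^2/3 + 24.5^2/5) - 3*13
     = 0.076923 * 546.133 - 39
     = 3.010256.
Step 4: Ties present; correction factor C = 1 - 30/(12^3 - 12) = 0.982517. Corrected H = 3.010256 / 0.982517 = 3.063820.
Step 5: Under H0, H ~ chi^2(2); p-value = 0.216123.
Step 6: alpha = 0.1. fail to reject H0.

H = 3.0638, df = 2, p = 0.216123, fail to reject H0.


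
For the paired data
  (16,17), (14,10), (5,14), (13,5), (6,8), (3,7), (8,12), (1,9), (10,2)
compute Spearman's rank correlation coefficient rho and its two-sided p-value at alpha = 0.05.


Step 1: Rank x and y separately (midranks; no ties here).
rank(x): 16->9, 14->8, 5->3, 13->7, 6->4, 3->2, 8->5, 1->1, 10->6
rank(y): 17->9, 10->6, 14->8, 5->2, 8->4, 7->3, 12->7, 9->5, 2->1
Step 2: d_i = R_x(i) - R_y(i); compute d_i^2.
  (9-9)^2=0, (8-6)^2=4, (3-8)^2=25, (7-2)^2=25, (4-4)^2=0, (2-3)^2=1, (5-7)^2=4, (1-5)^2=16, (6-1)^2=25
sum(d^2) = 100.
Step 3: rho = 1 - 6*100 / (9*(9^2 - 1)) = 1 - 600/720 = 0.166667.
Step 4: Under H0, t = rho * sqrt((n-2)/(1-rho^2)) = 0.4472 ~ t(7).
Step 5: Two-sided p-value from the t-distribution with 7 df = 0.668231.
Step 6: alpha = 0.05. fail to reject H0.

rho = 0.1667, p = 0.668231, fail to reject H0 at alpha = 0.05.


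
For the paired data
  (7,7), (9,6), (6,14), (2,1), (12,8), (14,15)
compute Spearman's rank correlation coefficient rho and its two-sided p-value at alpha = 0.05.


Step 1: Rank x and y separately (midranks; no ties here).
rank(x): 7->3, 9->4, 6->2, 2->1, 12->5, 14->6
rank(y): 7->3, 6->2, 14->5, 1->1, 8->4, 15->6
Step 2: d_i = R_x(i) - R_y(i); compute d_i^2.
  (3-3)^2=0, (4-2)^2=4, (2-5)^2=9, (1-1)^2=0, (5-4)^2=1, (6-6)^2=0
sum(d^2) = 14.
Step 3: rho = 1 - 6*14 / (6*(6^2 - 1)) = 1 - 84/210 = 0.600000.
Step 4: Under H0, t = rho * sqrt((n-2)/(1-rho^2)) = 1.5000 ~ t(4).
Step 5: Two-sided p-value from the t-distribution with 4 df = 0.208000.
Step 6: alpha = 0.05. fail to reject H0.

rho = 0.6000, p = 0.208000, fail to reject H0 at alpha = 0.05.


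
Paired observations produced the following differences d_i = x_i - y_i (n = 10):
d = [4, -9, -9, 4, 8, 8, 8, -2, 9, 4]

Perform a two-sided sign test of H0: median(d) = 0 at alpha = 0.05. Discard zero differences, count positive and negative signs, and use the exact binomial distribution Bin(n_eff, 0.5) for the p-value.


Step 1: Discard zero differences. Original n = 10; n_eff = number of nonzero differences = 10.
Nonzero differences (with sign): +4, -9, -9, +4, +8, +8, +8, -2, +9, +4
Step 2: Count signs: positive = 7, negative = 3.
Step 3: Under H0: P(positive) = 0.5, so the number of positives S ~ Bin(10, 0.5).
Step 4: Two-sided exact p-value = sum of Bin(10,0.5) probabilities at or below the observed probability = 0.343750.
Step 5: alpha = 0.05. fail to reject H0.

n_eff = 10, pos = 7, neg = 3, p = 0.343750, fail to reject H0.


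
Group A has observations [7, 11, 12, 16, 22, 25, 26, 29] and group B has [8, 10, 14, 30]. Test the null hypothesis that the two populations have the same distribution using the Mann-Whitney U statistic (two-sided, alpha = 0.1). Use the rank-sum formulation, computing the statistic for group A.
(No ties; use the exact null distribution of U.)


Step 1: Combine and sort all 12 observations; assign midranks.
sorted (value, group): (7,X), (8,Y), (10,Y), (11,X), (12,X), (14,Y), (16,X), (22,X), (25,X), (26,X), (29,X), (30,Y)
ranks: 7->1, 8->2, 10->3, 11->4, 12->5, 14->6, 16->7, 22->8, 25->9, 26->10, 29->11, 30->12
Step 2: Rank sum for X: R1 = 1 + 4 + 5 + 7 + 8 + 9 + 10 + 11 = 55.
Step 3: U_X = R1 - n1(n1+1)/2 = 55 - 8*9/2 = 55 - 36 = 19.
       U_Y = n1*n2 - U_X = 32 - 19 = 13.
Step 4: No ties, so the exact null distribution of U (based on enumerating the C(12,8) = 495 equally likely rank assignments) gives the two-sided p-value.
Step 5: p-value = 0.682828; compare to alpha = 0.1. fail to reject H0.

U_X = 19, p = 0.682828, fail to reject H0 at alpha = 0.1.


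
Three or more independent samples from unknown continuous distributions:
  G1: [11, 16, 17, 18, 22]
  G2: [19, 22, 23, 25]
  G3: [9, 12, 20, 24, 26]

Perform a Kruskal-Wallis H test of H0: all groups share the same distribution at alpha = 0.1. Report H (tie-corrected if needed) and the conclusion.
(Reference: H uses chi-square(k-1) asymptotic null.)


Step 1: Combine all N = 14 observations and assign midranks.
sorted (value, group, rank): (9,G3,1), (11,G1,2), (12,G3,3), (16,G1,4), (17,G1,5), (18,G1,6), (19,G2,7), (20,G3,8), (22,G1,9.5), (22,G2,9.5), (23,G2,11), (24,G3,12), (25,G2,13), (26,G3,14)
Step 2: Sum ranks within each group.
R_1 = 26.5 (n_1 = 5)
R_2 = 40.5 (n_2 = 4)
R_3 = 38 (n_3 = 5)
Step 3: H = 12/(N(N+1)) * sum(R_i^2/n_i) - 3(N+1)
     = 12/(14*15) * (26.5^2/5 + 40.5^2/4 + 38^2/5) - 3*15
     = 0.057143 * 839.312 - 45
     = 2.960714.
Step 4: Ties present; correction factor C = 1 - 6/(14^3 - 14) = 0.997802. Corrected H = 2.960714 / 0.997802 = 2.967236.
Step 5: Under H0, H ~ chi^2(2); p-value = 0.226816.
Step 6: alpha = 0.1. fail to reject H0.

H = 2.9672, df = 2, p = 0.226816, fail to reject H0.


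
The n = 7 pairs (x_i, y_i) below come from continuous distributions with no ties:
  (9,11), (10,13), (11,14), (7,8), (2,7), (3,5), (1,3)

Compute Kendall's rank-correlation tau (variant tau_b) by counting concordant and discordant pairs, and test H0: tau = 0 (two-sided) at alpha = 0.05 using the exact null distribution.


Step 1: Enumerate the 21 unordered pairs (i,j) with i<j and classify each by sign(x_j-x_i) * sign(y_j-y_i).
  (1,2):dx=+1,dy=+2->C; (1,3):dx=+2,dy=+3->C; (1,4):dx=-2,dy=-3->C; (1,5):dx=-7,dy=-4->C
  (1,6):dx=-6,dy=-6->C; (1,7):dx=-8,dy=-8->C; (2,3):dx=+1,dy=+1->C; (2,4):dx=-3,dy=-5->C
  (2,5):dx=-8,dy=-6->C; (2,6):dx=-7,dy=-8->C; (2,7):dx=-9,dy=-10->C; (3,4):dx=-4,dy=-6->C
  (3,5):dx=-9,dy=-7->C; (3,6):dx=-8,dy=-9->C; (3,7):dx=-10,dy=-11->C; (4,5):dx=-5,dy=-1->C
  (4,6):dx=-4,dy=-3->C; (4,7):dx=-6,dy=-5->C; (5,6):dx=+1,dy=-2->D; (5,7):dx=-1,dy=-4->C
  (6,7):dx=-2,dy=-2->C
Step 2: C = 20, D = 1, total pairs = 21.
Step 3: tau = (C - D)/(n(n-1)/2) = (20 - 1)/21 = 0.904762.
Step 4: Exact two-sided p-value (enumerate n! = 5040 permutations of y under H0): p = 0.002778.
Step 5: alpha = 0.05. reject H0.

tau_b = 0.9048 (C=20, D=1), p = 0.002778, reject H0.


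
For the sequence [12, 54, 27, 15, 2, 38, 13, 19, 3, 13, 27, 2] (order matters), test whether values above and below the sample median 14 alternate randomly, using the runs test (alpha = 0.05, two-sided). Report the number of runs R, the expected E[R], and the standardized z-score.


Step 1: Compute median = 14; label A = above, B = below.
Labels in order: BAAABABABBAB  (n_A = 6, n_B = 6)
Step 2: Count runs R = 9.
Step 3: Under H0 (random ordering), E[R] = 2*n_A*n_B/(n_A+n_B) + 1 = 2*6*6/12 + 1 = 7.0000.
        Var[R] = 2*n_A*n_B*(2*n_A*n_B - n_A - n_B) / ((n_A+n_B)^2 * (n_A+n_B-1)) = 4320/1584 = 2.7273.
        SD[R] = 1.6514.
Step 4: Continuity-corrected z = (R - 0.5 - E[R]) / SD[R] = (9 - 0.5 - 7.0000) / 1.6514 = 0.9083.
Step 5: Two-sided p-value via normal approximation = 2*(1 - Phi(|z|)) = 0.363722.
Step 6: alpha = 0.05. fail to reject H0.

R = 9, z = 0.9083, p = 0.363722, fail to reject H0.


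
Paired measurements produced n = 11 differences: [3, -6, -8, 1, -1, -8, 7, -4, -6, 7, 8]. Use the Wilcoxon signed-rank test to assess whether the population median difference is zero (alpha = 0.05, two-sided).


Step 1: Drop any zero differences (none here) and take |d_i|.
|d| = [3, 6, 8, 1, 1, 8, 7, 4, 6, 7, 8]
Step 2: Midrank |d_i| (ties get averaged ranks).
ranks: |3|->3, |6|->5.5, |8|->10, |1|->1.5, |1|->1.5, |8|->10, |7|->7.5, |4|->4, |6|->5.5, |7|->7.5, |8|->10
Step 3: Attach original signs; sum ranks with positive sign and with negative sign.
W+ = 3 + 1.5 + 7.5 + 7.5 + 10 = 29.5
W- = 5.5 + 10 + 1.5 + 10 + 4 + 5.5 = 36.5
(Check: W+ + W- = 66 should equal n(n+1)/2 = 66.)
Step 4: Test statistic W = min(W+, W-) = 29.5.
Step 5: Ties in |d|, so use the tie-corrected normal approximation.
        E[W] = n(n+1)/4 = 11*12/4 = 33.
        Tie groups: |d|=1 (t=2), |d|=6 (t=2), |d|=7 (t=2), |d|=8 (t=3); sum(t^3 - t) = 42.
        Var[W] = n(n+1)(2n+1)/24 - sum(t^3-t)/48 = 3036/24 - 42/48 = 125.625.
        z = (W - E[W]) / sqrt(Var[W]) = (29.5 - 33) / 11.2083 = -0.3123.
        Two-sided p = 2*Phi(z) = 0.754835.
Step 6: alpha = 0.05. fail to reject H0.

W+ = 29.5, W- = 36.5, W = min = 29.5, p = 0.754835, fail to reject H0.


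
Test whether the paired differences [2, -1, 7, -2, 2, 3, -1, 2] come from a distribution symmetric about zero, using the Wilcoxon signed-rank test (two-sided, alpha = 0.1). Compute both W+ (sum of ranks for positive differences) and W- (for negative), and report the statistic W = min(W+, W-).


Step 1: Drop any zero differences (none here) and take |d_i|.
|d| = [2, 1, 7, 2, 2, 3, 1, 2]
Step 2: Midrank |d_i| (ties get averaged ranks).
ranks: |2|->4.5, |1|->1.5, |7|->8, |2|->4.5, |2|->4.5, |3|->7, |1|->1.5, |2|->4.5
Step 3: Attach original signs; sum ranks with positive sign and with negative sign.
W+ = 4.5 + 8 + 4.5 + 7 + 4.5 = 28.5
W- = 1.5 + 4.5 + 1.5 = 7.5
(Check: W+ + W- = 36 should equal n(n+1)/2 = 36.)
Step 4: Test statistic W = min(W+, W-) = 7.5.
Step 5: Ties in |d|, so use the tie-corrected normal approximation.
        E[W] = n(n+1)/4 = 8*9/4 = 18.
        Tie groups: |d|=1 (t=2), |d|=2 (t=4); sum(t^3 - t) = 66.
        Var[W] = n(n+1)(2n+1)/24 - sum(t^3-t)/48 = 1224/24 - 66/48 = 49.625.
        z = (W - E[W]) / sqrt(Var[W]) = (7.5 - 18) / 7.0445 = -1.4905.
        Two-sided p = 2*Phi(z) = 0.136086.
Step 6: alpha = 0.1. fail to reject H0.

W+ = 28.5, W- = 7.5, W = min = 7.5, p = 0.136086, fail to reject H0.


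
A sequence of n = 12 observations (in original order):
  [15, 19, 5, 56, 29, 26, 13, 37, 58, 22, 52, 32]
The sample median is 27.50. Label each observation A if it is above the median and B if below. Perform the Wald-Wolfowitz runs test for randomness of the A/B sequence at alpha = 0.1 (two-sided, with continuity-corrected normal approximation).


Step 1: Compute median = 27.50; label A = above, B = below.
Labels in order: BBBAABBAABAA  (n_A = 6, n_B = 6)
Step 2: Count runs R = 6.
Step 3: Under H0 (random ordering), E[R] = 2*n_A*n_B/(n_A+n_B) + 1 = 2*6*6/12 + 1 = 7.0000.
        Var[R] = 2*n_A*n_B*(2*n_A*n_B - n_A - n_B) / ((n_A+n_B)^2 * (n_A+n_B-1)) = 4320/1584 = 2.7273.
        SD[R] = 1.6514.
Step 4: Continuity-corrected z = (R + 0.5 - E[R]) / SD[R] = (6 + 0.5 - 7.0000) / 1.6514 = -0.3028.
Step 5: Two-sided p-value via normal approximation = 2*(1 - Phi(|z|)) = 0.762069.
Step 6: alpha = 0.1. fail to reject H0.

R = 6, z = -0.3028, p = 0.762069, fail to reject H0.


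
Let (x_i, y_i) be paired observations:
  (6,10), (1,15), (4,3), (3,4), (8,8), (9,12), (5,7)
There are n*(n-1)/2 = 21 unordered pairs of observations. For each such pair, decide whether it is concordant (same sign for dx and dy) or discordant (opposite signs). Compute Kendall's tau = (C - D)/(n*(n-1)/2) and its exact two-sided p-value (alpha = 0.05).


Step 1: Enumerate the 21 unordered pairs (i,j) with i<j and classify each by sign(x_j-x_i) * sign(y_j-y_i).
  (1,2):dx=-5,dy=+5->D; (1,3):dx=-2,dy=-7->C; (1,4):dx=-3,dy=-6->C; (1,5):dx=+2,dy=-2->D
  (1,6):dx=+3,dy=+2->C; (1,7):dx=-1,dy=-3->C; (2,3):dx=+3,dy=-12->D; (2,4):dx=+2,dy=-11->D
  (2,5):dx=+7,dy=-7->D; (2,6):dx=+8,dy=-3->D; (2,7):dx=+4,dy=-8->D; (3,4):dx=-1,dy=+1->D
  (3,5):dx=+4,dy=+5->C; (3,6):dx=+5,dy=+9->C; (3,7):dx=+1,dy=+4->C; (4,5):dx=+5,dy=+4->C
  (4,6):dx=+6,dy=+8->C; (4,7):dx=+2,dy=+3->C; (5,6):dx=+1,dy=+4->C; (5,7):dx=-3,dy=-1->C
  (6,7):dx=-4,dy=-5->C
Step 2: C = 13, D = 8, total pairs = 21.
Step 3: tau = (C - D)/(n(n-1)/2) = (13 - 8)/21 = 0.238095.
Step 4: Exact two-sided p-value (enumerate n! = 5040 permutations of y under H0): p = 0.561905.
Step 5: alpha = 0.05. fail to reject H0.

tau_b = 0.2381 (C=13, D=8), p = 0.561905, fail to reject H0.


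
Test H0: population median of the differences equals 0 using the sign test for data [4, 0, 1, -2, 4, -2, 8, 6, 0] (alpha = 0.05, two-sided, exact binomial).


Step 1: Discard zero differences. Original n = 9; n_eff = number of nonzero differences = 7.
Nonzero differences (with sign): +4, +1, -2, +4, -2, +8, +6
Step 2: Count signs: positive = 5, negative = 2.
Step 3: Under H0: P(positive) = 0.5, so the number of positives S ~ Bin(7, 0.5).
Step 4: Two-sided exact p-value = sum of Bin(7,0.5) probabilities at or below the observed probability = 0.453125.
Step 5: alpha = 0.05. fail to reject H0.

n_eff = 7, pos = 5, neg = 2, p = 0.453125, fail to reject H0.


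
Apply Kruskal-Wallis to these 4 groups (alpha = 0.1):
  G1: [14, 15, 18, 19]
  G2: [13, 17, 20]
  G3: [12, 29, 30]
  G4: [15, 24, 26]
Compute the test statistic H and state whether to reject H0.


Step 1: Combine all N = 13 observations and assign midranks.
sorted (value, group, rank): (12,G3,1), (13,G2,2), (14,G1,3), (15,G1,4.5), (15,G4,4.5), (17,G2,6), (18,G1,7), (19,G1,8), (20,G2,9), (24,G4,10), (26,G4,11), (29,G3,12), (30,G3,13)
Step 2: Sum ranks within each group.
R_1 = 22.5 (n_1 = 4)
R_2 = 17 (n_2 = 3)
R_3 = 26 (n_3 = 3)
R_4 = 25.5 (n_4 = 3)
Step 3: H = 12/(N(N+1)) * sum(R_i^2/n_i) - 3(N+1)
     = 12/(13*14) * (22.5^2/4 + 17^2/3 + 26^2/3 + 25.5^2/3) - 3*14
     = 0.065934 * 664.979 - 42
     = 1.844780.
Step 4: Ties present; correction factor C = 1 - 6/(13^3 - 13) = 0.997253. Corrected H = 1.844780 / 0.997253 = 1.849862.
Step 5: Under H0, H ~ chi^2(3); p-value = 0.604145.
Step 6: alpha = 0.1. fail to reject H0.

H = 1.8499, df = 3, p = 0.604145, fail to reject H0.


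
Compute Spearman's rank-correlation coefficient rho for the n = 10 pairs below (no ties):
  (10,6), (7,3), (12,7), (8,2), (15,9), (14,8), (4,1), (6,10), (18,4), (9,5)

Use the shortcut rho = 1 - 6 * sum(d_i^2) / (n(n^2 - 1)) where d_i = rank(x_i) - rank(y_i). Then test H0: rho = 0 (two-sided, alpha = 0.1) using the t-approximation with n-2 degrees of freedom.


Step 1: Rank x and y separately (midranks; no ties here).
rank(x): 10->6, 7->3, 12->7, 8->4, 15->9, 14->8, 4->1, 6->2, 18->10, 9->5
rank(y): 6->6, 3->3, 7->7, 2->2, 9->9, 8->8, 1->1, 10->10, 4->4, 5->5
Step 2: d_i = R_x(i) - R_y(i); compute d_i^2.
  (6-6)^2=0, (3-3)^2=0, (7-7)^2=0, (4-2)^2=4, (9-9)^2=0, (8-8)^2=0, (1-1)^2=0, (2-10)^2=64, (10-4)^2=36, (5-5)^2=0
sum(d^2) = 104.
Step 3: rho = 1 - 6*104 / (10*(10^2 - 1)) = 1 - 624/990 = 0.369697.
Step 4: Under H0, t = rho * sqrt((n-2)/(1-rho^2)) = 1.1254 ~ t(8).
Step 5: Two-sided p-value from the t-distribution with 8 df = 0.293050.
Step 6: alpha = 0.1. fail to reject H0.

rho = 0.3697, p = 0.293050, fail to reject H0 at alpha = 0.1.


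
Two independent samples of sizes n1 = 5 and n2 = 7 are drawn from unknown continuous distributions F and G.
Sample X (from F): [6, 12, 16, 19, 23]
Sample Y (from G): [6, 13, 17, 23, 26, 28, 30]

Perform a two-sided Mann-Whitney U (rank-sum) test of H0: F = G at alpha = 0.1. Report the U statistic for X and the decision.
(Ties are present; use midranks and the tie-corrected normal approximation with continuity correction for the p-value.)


Step 1: Combine and sort all 12 observations; assign midranks.
sorted (value, group): (6,X), (6,Y), (12,X), (13,Y), (16,X), (17,Y), (19,X), (23,X), (23,Y), (26,Y), (28,Y), (30,Y)
ranks: 6->1.5, 6->1.5, 12->3, 13->4, 16->5, 17->6, 19->7, 23->8.5, 23->8.5, 26->10, 28->11, 30->12
Step 2: Rank sum for X: R1 = 1.5 + 3 + 5 + 7 + 8.5 = 25.
Step 3: U_X = R1 - n1(n1+1)/2 = 25 - 5*6/2 = 25 - 15 = 10.
       U_Y = n1*n2 - U_X = 35 - 10 = 25.
Step 4: Ties are present, so use the tie-corrected normal approximation (with continuity correction) for the p-value.
Step 5: p-value = 0.253956; compare to alpha = 0.1. fail to reject H0.

U_X = 10, p = 0.253956, fail to reject H0 at alpha = 0.1.


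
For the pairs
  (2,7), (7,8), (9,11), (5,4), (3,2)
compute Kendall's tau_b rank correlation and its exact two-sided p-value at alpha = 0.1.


Step 1: Enumerate the 10 unordered pairs (i,j) with i<j and classify each by sign(x_j-x_i) * sign(y_j-y_i).
  (1,2):dx=+5,dy=+1->C; (1,3):dx=+7,dy=+4->C; (1,4):dx=+3,dy=-3->D; (1,5):dx=+1,dy=-5->D
  (2,3):dx=+2,dy=+3->C; (2,4):dx=-2,dy=-4->C; (2,5):dx=-4,dy=-6->C; (3,4):dx=-4,dy=-7->C
  (3,5):dx=-6,dy=-9->C; (4,5):dx=-2,dy=-2->C
Step 2: C = 8, D = 2, total pairs = 10.
Step 3: tau = (C - D)/(n(n-1)/2) = (8 - 2)/10 = 0.600000.
Step 4: Exact two-sided p-value (enumerate n! = 120 permutations of y under H0): p = 0.233333.
Step 5: alpha = 0.1. fail to reject H0.

tau_b = 0.6000 (C=8, D=2), p = 0.233333, fail to reject H0.


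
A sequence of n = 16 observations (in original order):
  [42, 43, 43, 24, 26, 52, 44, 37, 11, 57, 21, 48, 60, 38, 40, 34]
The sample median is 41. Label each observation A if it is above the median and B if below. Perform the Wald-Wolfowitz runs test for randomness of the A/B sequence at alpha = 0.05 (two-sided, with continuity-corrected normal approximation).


Step 1: Compute median = 41; label A = above, B = below.
Labels in order: AAABBAABBABAABBB  (n_A = 8, n_B = 8)
Step 2: Count runs R = 8.
Step 3: Under H0 (random ordering), E[R] = 2*n_A*n_B/(n_A+n_B) + 1 = 2*8*8/16 + 1 = 9.0000.
        Var[R] = 2*n_A*n_B*(2*n_A*n_B - n_A - n_B) / ((n_A+n_B)^2 * (n_A+n_B-1)) = 14336/3840 = 3.7333.
        SD[R] = 1.9322.
Step 4: Continuity-corrected z = (R + 0.5 - E[R]) / SD[R] = (8 + 0.5 - 9.0000) / 1.9322 = -0.2588.
Step 5: Two-sided p-value via normal approximation = 2*(1 - Phi(|z|)) = 0.795809.
Step 6: alpha = 0.05. fail to reject H0.

R = 8, z = -0.2588, p = 0.795809, fail to reject H0.


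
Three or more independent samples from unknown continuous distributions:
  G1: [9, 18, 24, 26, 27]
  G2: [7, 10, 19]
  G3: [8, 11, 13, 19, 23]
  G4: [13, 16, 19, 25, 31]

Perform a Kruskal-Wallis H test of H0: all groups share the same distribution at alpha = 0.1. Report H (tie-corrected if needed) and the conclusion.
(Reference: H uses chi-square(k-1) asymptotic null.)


Step 1: Combine all N = 18 observations and assign midranks.
sorted (value, group, rank): (7,G2,1), (8,G3,2), (9,G1,3), (10,G2,4), (11,G3,5), (13,G3,6.5), (13,G4,6.5), (16,G4,8), (18,G1,9), (19,G2,11), (19,G3,11), (19,G4,11), (23,G3,13), (24,G1,14), (25,G4,15), (26,G1,16), (27,G1,17), (31,G4,18)
Step 2: Sum ranks within each group.
R_1 = 59 (n_1 = 5)
R_2 = 16 (n_2 = 3)
R_3 = 37.5 (n_3 = 5)
R_4 = 58.5 (n_4 = 5)
Step 3: H = 12/(N(N+1)) * sum(R_i^2/n_i) - 3(N+1)
     = 12/(18*19) * (59^2/5 + 16^2/3 + 37.5^2/5 + 58.5^2/5) - 3*19
     = 0.035088 * 1747.23 - 57
     = 4.306433.
Step 4: Ties present; correction factor C = 1 - 30/(18^3 - 18) = 0.994840. Corrected H = 4.306433 / 0.994840 = 4.328769.
Step 5: Under H0, H ~ chi^2(3); p-value = 0.228082.
Step 6: alpha = 0.1. fail to reject H0.

H = 4.3288, df = 3, p = 0.228082, fail to reject H0.


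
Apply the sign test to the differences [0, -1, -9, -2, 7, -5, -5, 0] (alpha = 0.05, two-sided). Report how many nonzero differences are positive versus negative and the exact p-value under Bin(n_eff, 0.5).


Step 1: Discard zero differences. Original n = 8; n_eff = number of nonzero differences = 6.
Nonzero differences (with sign): -1, -9, -2, +7, -5, -5
Step 2: Count signs: positive = 1, negative = 5.
Step 3: Under H0: P(positive) = 0.5, so the number of positives S ~ Bin(6, 0.5).
Step 4: Two-sided exact p-value = sum of Bin(6,0.5) probabilities at or below the observed probability = 0.218750.
Step 5: alpha = 0.05. fail to reject H0.

n_eff = 6, pos = 1, neg = 5, p = 0.218750, fail to reject H0.


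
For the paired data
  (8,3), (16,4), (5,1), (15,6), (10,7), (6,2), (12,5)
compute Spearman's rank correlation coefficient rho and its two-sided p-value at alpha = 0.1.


Step 1: Rank x and y separately (midranks; no ties here).
rank(x): 8->3, 16->7, 5->1, 15->6, 10->4, 6->2, 12->5
rank(y): 3->3, 4->4, 1->1, 6->6, 7->7, 2->2, 5->5
Step 2: d_i = R_x(i) - R_y(i); compute d_i^2.
  (3-3)^2=0, (7-4)^2=9, (1-1)^2=0, (6-6)^2=0, (4-7)^2=9, (2-2)^2=0, (5-5)^2=0
sum(d^2) = 18.
Step 3: rho = 1 - 6*18 / (7*(7^2 - 1)) = 1 - 108/336 = 0.678571.
Step 4: Under H0, t = rho * sqrt((n-2)/(1-rho^2)) = 2.0657 ~ t(5).
Step 5: Two-sided p-value from the t-distribution with 5 df = 0.093750.
Step 6: alpha = 0.1. reject H0.

rho = 0.6786, p = 0.093750, reject H0 at alpha = 0.1.


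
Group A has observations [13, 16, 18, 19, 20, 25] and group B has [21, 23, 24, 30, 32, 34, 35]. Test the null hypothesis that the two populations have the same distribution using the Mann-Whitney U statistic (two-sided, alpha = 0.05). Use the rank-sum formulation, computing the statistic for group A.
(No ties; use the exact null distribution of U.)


Step 1: Combine and sort all 13 observations; assign midranks.
sorted (value, group): (13,X), (16,X), (18,X), (19,X), (20,X), (21,Y), (23,Y), (24,Y), (25,X), (30,Y), (32,Y), (34,Y), (35,Y)
ranks: 13->1, 16->2, 18->3, 19->4, 20->5, 21->6, 23->7, 24->8, 25->9, 30->10, 32->11, 34->12, 35->13
Step 2: Rank sum for X: R1 = 1 + 2 + 3 + 4 + 5 + 9 = 24.
Step 3: U_X = R1 - n1(n1+1)/2 = 24 - 6*7/2 = 24 - 21 = 3.
       U_Y = n1*n2 - U_X = 42 - 3 = 39.
Step 4: No ties, so the exact null distribution of U (based on enumerating the C(13,6) = 1716 equally likely rank assignments) gives the two-sided p-value.
Step 5: p-value = 0.008159; compare to alpha = 0.05. reject H0.

U_X = 3, p = 0.008159, reject H0 at alpha = 0.05.


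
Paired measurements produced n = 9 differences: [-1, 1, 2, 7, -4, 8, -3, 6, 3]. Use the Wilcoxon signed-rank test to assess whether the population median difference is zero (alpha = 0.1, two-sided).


Step 1: Drop any zero differences (none here) and take |d_i|.
|d| = [1, 1, 2, 7, 4, 8, 3, 6, 3]
Step 2: Midrank |d_i| (ties get averaged ranks).
ranks: |1|->1.5, |1|->1.5, |2|->3, |7|->8, |4|->6, |8|->9, |3|->4.5, |6|->7, |3|->4.5
Step 3: Attach original signs; sum ranks with positive sign and with negative sign.
W+ = 1.5 + 3 + 8 + 9 + 7 + 4.5 = 33
W- = 1.5 + 6 + 4.5 = 12
(Check: W+ + W- = 45 should equal n(n+1)/2 = 45.)
Step 4: Test statistic W = min(W+, W-) = 12.
Step 5: Ties in |d|, so use the tie-corrected normal approximation.
        E[W] = n(n+1)/4 = 9*10/4 = 22.5.
        Tie groups: |d|=1 (t=2), |d|=3 (t=2); sum(t^3 - t) = 12.
        Var[W] = n(n+1)(2n+1)/24 - sum(t^3-t)/48 = 1710/24 - 12/48 = 71.
        z = (W - E[W]) / sqrt(Var[W]) = (12 - 22.5) / 8.4261 = -1.2461.
        Two-sided p = 2*Phi(z) = 0.212720.
Step 6: alpha = 0.1. fail to reject H0.

W+ = 33, W- = 12, W = min = 12, p = 0.212720, fail to reject H0.


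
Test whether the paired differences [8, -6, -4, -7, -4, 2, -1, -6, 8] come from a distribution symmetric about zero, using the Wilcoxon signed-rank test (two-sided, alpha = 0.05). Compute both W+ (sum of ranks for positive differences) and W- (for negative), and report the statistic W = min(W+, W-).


Step 1: Drop any zero differences (none here) and take |d_i|.
|d| = [8, 6, 4, 7, 4, 2, 1, 6, 8]
Step 2: Midrank |d_i| (ties get averaged ranks).
ranks: |8|->8.5, |6|->5.5, |4|->3.5, |7|->7, |4|->3.5, |2|->2, |1|->1, |6|->5.5, |8|->8.5
Step 3: Attach original signs; sum ranks with positive sign and with negative sign.
W+ = 8.5 + 2 + 8.5 = 19
W- = 5.5 + 3.5 + 7 + 3.5 + 1 + 5.5 = 26
(Check: W+ + W- = 45 should equal n(n+1)/2 = 45.)
Step 4: Test statistic W = min(W+, W-) = 19.
Step 5: Ties in |d|, so use the tie-corrected normal approximation.
        E[W] = n(n+1)/4 = 9*10/4 = 22.5.
        Tie groups: |d|=4 (t=2), |d|=6 (t=2), |d|=8 (t=2); sum(t^3 - t) = 18.
        Var[W] = n(n+1)(2n+1)/24 - sum(t^3-t)/48 = 1710/24 - 18/48 = 70.875.
        z = (W - E[W]) / sqrt(Var[W]) = (19 - 22.5) / 8.4187 = -0.4157.
        Two-sided p = 2*Phi(z) = 0.677600.
Step 6: alpha = 0.05. fail to reject H0.

W+ = 19, W- = 26, W = min = 19, p = 0.677600, fail to reject H0.


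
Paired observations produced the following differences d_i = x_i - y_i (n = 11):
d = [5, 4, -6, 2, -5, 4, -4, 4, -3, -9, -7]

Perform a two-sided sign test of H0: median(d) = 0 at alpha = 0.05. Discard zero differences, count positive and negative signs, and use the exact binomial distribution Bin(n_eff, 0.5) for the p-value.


Step 1: Discard zero differences. Original n = 11; n_eff = number of nonzero differences = 11.
Nonzero differences (with sign): +5, +4, -6, +2, -5, +4, -4, +4, -3, -9, -7
Step 2: Count signs: positive = 5, negative = 6.
Step 3: Under H0: P(positive) = 0.5, so the number of positives S ~ Bin(11, 0.5).
Step 4: Two-sided exact p-value = sum of Bin(11,0.5) probabilities at or below the observed probability = 1.000000.
Step 5: alpha = 0.05. fail to reject H0.

n_eff = 11, pos = 5, neg = 6, p = 1.000000, fail to reject H0.


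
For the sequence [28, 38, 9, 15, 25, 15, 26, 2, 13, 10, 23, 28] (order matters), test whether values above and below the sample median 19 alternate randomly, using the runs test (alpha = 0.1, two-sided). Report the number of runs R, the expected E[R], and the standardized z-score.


Step 1: Compute median = 19; label A = above, B = below.
Labels in order: AABBABABBBAA  (n_A = 6, n_B = 6)
Step 2: Count runs R = 7.
Step 3: Under H0 (random ordering), E[R] = 2*n_A*n_B/(n_A+n_B) + 1 = 2*6*6/12 + 1 = 7.0000.
        Var[R] = 2*n_A*n_B*(2*n_A*n_B - n_A - n_B) / ((n_A+n_B)^2 * (n_A+n_B-1)) = 4320/1584 = 2.7273.
        SD[R] = 1.6514.
Step 4: R = E[R], so z = 0 with no continuity correction.
Step 5: Two-sided p-value via normal approximation = 2*(1 - Phi(|z|)) = 1.000000.
Step 6: alpha = 0.1. fail to reject H0.

R = 7, z = 0.0000, p = 1.000000, fail to reject H0.


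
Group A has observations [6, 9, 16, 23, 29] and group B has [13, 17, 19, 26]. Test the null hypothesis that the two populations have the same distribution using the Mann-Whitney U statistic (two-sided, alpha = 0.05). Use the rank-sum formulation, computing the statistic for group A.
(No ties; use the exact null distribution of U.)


Step 1: Combine and sort all 9 observations; assign midranks.
sorted (value, group): (6,X), (9,X), (13,Y), (16,X), (17,Y), (19,Y), (23,X), (26,Y), (29,X)
ranks: 6->1, 9->2, 13->3, 16->4, 17->5, 19->6, 23->7, 26->8, 29->9
Step 2: Rank sum for X: R1 = 1 + 2 + 4 + 7 + 9 = 23.
Step 3: U_X = R1 - n1(n1+1)/2 = 23 - 5*6/2 = 23 - 15 = 8.
       U_Y = n1*n2 - U_X = 20 - 8 = 12.
Step 4: No ties, so the exact null distribution of U (based on enumerating the C(9,5) = 126 equally likely rank assignments) gives the two-sided p-value.
Step 5: p-value = 0.730159; compare to alpha = 0.05. fail to reject H0.

U_X = 8, p = 0.730159, fail to reject H0 at alpha = 0.05.


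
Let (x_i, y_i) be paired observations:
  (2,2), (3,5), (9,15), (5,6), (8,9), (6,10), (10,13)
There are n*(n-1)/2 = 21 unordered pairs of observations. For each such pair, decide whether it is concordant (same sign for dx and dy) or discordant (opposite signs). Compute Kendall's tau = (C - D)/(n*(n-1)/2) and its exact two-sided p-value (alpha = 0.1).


Step 1: Enumerate the 21 unordered pairs (i,j) with i<j and classify each by sign(x_j-x_i) * sign(y_j-y_i).
  (1,2):dx=+1,dy=+3->C; (1,3):dx=+7,dy=+13->C; (1,4):dx=+3,dy=+4->C; (1,5):dx=+6,dy=+7->C
  (1,6):dx=+4,dy=+8->C; (1,7):dx=+8,dy=+11->C; (2,3):dx=+6,dy=+10->C; (2,4):dx=+2,dy=+1->C
  (2,5):dx=+5,dy=+4->C; (2,6):dx=+3,dy=+5->C; (2,7):dx=+7,dy=+8->C; (3,4):dx=-4,dy=-9->C
  (3,5):dx=-1,dy=-6->C; (3,6):dx=-3,dy=-5->C; (3,7):dx=+1,dy=-2->D; (4,5):dx=+3,dy=+3->C
  (4,6):dx=+1,dy=+4->C; (4,7):dx=+5,dy=+7->C; (5,6):dx=-2,dy=+1->D; (5,7):dx=+2,dy=+4->C
  (6,7):dx=+4,dy=+3->C
Step 2: C = 19, D = 2, total pairs = 21.
Step 3: tau = (C - D)/(n(n-1)/2) = (19 - 2)/21 = 0.809524.
Step 4: Exact two-sided p-value (enumerate n! = 5040 permutations of y under H0): p = 0.010714.
Step 5: alpha = 0.1. reject H0.

tau_b = 0.8095 (C=19, D=2), p = 0.010714, reject H0.


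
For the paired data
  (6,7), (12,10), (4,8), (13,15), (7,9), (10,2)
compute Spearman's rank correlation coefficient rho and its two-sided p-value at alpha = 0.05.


Step 1: Rank x and y separately (midranks; no ties here).
rank(x): 6->2, 12->5, 4->1, 13->6, 7->3, 10->4
rank(y): 7->2, 10->5, 8->3, 15->6, 9->4, 2->1
Step 2: d_i = R_x(i) - R_y(i); compute d_i^2.
  (2-2)^2=0, (5-5)^2=0, (1-3)^2=4, (6-6)^2=0, (3-4)^2=1, (4-1)^2=9
sum(d^2) = 14.
Step 3: rho = 1 - 6*14 / (6*(6^2 - 1)) = 1 - 84/210 = 0.600000.
Step 4: Under H0, t = rho * sqrt((n-2)/(1-rho^2)) = 1.5000 ~ t(4).
Step 5: Two-sided p-value from the t-distribution with 4 df = 0.208000.
Step 6: alpha = 0.05. fail to reject H0.

rho = 0.6000, p = 0.208000, fail to reject H0 at alpha = 0.05.


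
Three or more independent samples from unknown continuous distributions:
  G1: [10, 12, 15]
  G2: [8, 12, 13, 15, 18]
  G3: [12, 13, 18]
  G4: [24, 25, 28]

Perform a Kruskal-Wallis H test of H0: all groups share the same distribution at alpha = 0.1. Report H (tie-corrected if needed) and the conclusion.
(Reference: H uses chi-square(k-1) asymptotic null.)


Step 1: Combine all N = 14 observations and assign midranks.
sorted (value, group, rank): (8,G2,1), (10,G1,2), (12,G1,4), (12,G2,4), (12,G3,4), (13,G2,6.5), (13,G3,6.5), (15,G1,8.5), (15,G2,8.5), (18,G2,10.5), (18,G3,10.5), (24,G4,12), (25,G4,13), (28,G4,14)
Step 2: Sum ranks within each group.
R_1 = 14.5 (n_1 = 3)
R_2 = 30.5 (n_2 = 5)
R_3 = 21 (n_3 = 3)
R_4 = 39 (n_4 = 3)
Step 3: H = 12/(N(N+1)) * sum(R_i^2/n_i) - 3(N+1)
     = 12/(14*15) * (14.5^2/3 + 30.5^2/5 + 21^2/3 + 39^2/3) - 3*15
     = 0.057143 * 910.133 - 45
     = 7.007619.
Step 4: Ties present; correction factor C = 1 - 42/(14^3 - 14) = 0.984615. Corrected H = 7.007619 / 0.984615 = 7.117113.
Step 5: Under H0, H ~ chi^2(3); p-value = 0.068257.
Step 6: alpha = 0.1. reject H0.

H = 7.1171, df = 3, p = 0.068257, reject H0.


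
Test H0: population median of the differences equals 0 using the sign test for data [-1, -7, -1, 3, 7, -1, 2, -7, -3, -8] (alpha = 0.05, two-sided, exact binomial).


Step 1: Discard zero differences. Original n = 10; n_eff = number of nonzero differences = 10.
Nonzero differences (with sign): -1, -7, -1, +3, +7, -1, +2, -7, -3, -8
Step 2: Count signs: positive = 3, negative = 7.
Step 3: Under H0: P(positive) = 0.5, so the number of positives S ~ Bin(10, 0.5).
Step 4: Two-sided exact p-value = sum of Bin(10,0.5) probabilities at or below the observed probability = 0.343750.
Step 5: alpha = 0.05. fail to reject H0.

n_eff = 10, pos = 3, neg = 7, p = 0.343750, fail to reject H0.


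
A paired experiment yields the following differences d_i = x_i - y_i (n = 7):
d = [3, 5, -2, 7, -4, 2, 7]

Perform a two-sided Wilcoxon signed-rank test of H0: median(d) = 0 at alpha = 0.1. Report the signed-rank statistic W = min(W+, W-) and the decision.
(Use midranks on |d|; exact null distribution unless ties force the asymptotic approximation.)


Step 1: Drop any zero differences (none here) and take |d_i|.
|d| = [3, 5, 2, 7, 4, 2, 7]
Step 2: Midrank |d_i| (ties get averaged ranks).
ranks: |3|->3, |5|->5, |2|->1.5, |7|->6.5, |4|->4, |2|->1.5, |7|->6.5
Step 3: Attach original signs; sum ranks with positive sign and with negative sign.
W+ = 3 + 5 + 6.5 + 1.5 + 6.5 = 22.5
W- = 1.5 + 4 = 5.5
(Check: W+ + W- = 28 should equal n(n+1)/2 = 28.)
Step 4: Test statistic W = min(W+, W-) = 5.5.
Step 5: Ties in |d|, so use the tie-corrected normal approximation.
        E[W] = n(n+1)/4 = 7*8/4 = 14.
        Tie groups: |d|=2 (t=2), |d|=7 (t=2); sum(t^3 - t) = 12.
        Var[W] = n(n+1)(2n+1)/24 - sum(t^3-t)/48 = 840/24 - 12/48 = 34.75.
        z = (W - E[W]) / sqrt(Var[W]) = (5.5 - 14) / 5.8949 = -1.4419.
        Two-sided p = 2*Phi(z) = 0.149325.
Step 6: alpha = 0.1. fail to reject H0.

W+ = 22.5, W- = 5.5, W = min = 5.5, p = 0.149325, fail to reject H0.
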